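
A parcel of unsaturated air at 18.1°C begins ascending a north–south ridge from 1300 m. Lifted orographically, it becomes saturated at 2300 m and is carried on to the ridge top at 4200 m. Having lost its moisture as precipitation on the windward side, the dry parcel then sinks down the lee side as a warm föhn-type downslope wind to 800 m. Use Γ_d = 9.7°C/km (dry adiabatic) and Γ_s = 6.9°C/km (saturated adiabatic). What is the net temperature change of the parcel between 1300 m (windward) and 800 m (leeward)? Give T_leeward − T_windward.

1300–2300 m, dry: Δz = 1 km ⇒ ΔT = -9.7°C; T = 8.4°C
2300–4200 m, saturated: Δz = 1.9 km ⇒ ΔT = -13.11°C; T = -4.71°C
4200–800 m, dry descent: Δz = 3.4 km ⇒ ΔT = +32.98°C; T = 28.27°C
Net change vs windward start: 28.27 − 18.1 = +10.17°C

+10.17°C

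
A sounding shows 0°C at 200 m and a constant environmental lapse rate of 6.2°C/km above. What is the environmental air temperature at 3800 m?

-22.32°C

200 → 3800 m (environmental, 6.2°C/km): ΔT = -6.2 × 3.6 = -22.32°C → T = -22.32°C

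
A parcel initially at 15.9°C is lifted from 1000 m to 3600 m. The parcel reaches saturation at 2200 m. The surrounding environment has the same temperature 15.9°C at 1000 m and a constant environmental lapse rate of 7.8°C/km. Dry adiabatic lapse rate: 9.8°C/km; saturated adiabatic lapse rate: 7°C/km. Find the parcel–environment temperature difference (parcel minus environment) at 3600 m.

Parcel:
  Dry to 2200 m: -9.8 × 1.2 km = -11.76°C, so T = 4.14°C.
  Saturated to 3600 m: -7 × 1.4 km = -9.8°C, so T = -5.66°C.
Environment:
  Environment to 3600 m: -7.8 × 2.6 km = -20.28°C, so T = -4.38°C.
T_parcel − T_env = -5.66 − (-4.38) = -1.28°C

-1.28°C (parcel cooler than environment)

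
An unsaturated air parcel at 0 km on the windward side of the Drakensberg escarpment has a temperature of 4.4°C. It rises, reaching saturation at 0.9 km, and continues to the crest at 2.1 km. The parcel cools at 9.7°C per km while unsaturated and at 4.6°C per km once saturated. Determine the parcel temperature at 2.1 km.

Dry to 900 m: -9.7 × 0.9 km = -8.73°C, so T = -4.33°C.
Saturated to 2100 m: -4.6 × 1.2 km = -5.52°C, so T = -9.85°C.

-9.85°C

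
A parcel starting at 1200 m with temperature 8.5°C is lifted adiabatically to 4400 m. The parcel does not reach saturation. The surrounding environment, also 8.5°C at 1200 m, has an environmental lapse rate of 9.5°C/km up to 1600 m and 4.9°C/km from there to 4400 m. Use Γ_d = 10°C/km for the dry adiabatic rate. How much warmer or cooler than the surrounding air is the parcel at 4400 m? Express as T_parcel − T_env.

-14.48°C (parcel cooler than environment)

Parcel:
  1200 → 4400 m (dry, 10°C/km): ΔT = -10 × 3.2 = -32°C → T = -23.5°C
Environment:
  1200 → 1600 m (environment, lower layer, 9.5°C/km): ΔT = -9.5 × 0.4 = -3.8°C → T = 4.7°C
  1600 → 4400 m (environment, upper layer, 4.9°C/km): ΔT = -4.9 × 2.8 = -13.72°C → T = -9.02°C
T_parcel − T_env = -23.5 − (-9.02) = -14.48°C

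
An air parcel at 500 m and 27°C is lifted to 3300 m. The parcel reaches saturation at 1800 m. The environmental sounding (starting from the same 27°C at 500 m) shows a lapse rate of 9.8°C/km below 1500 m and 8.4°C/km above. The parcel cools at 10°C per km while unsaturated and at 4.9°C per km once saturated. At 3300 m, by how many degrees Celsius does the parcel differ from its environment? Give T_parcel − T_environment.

Parcel:
  From 500 m to 1800 m (dry): cools by 10 × 1.3 = 13°C, giving 14°C.
  From 1800 m to 3300 m (saturated): cools by 4.9 × 1.5 = 7.35°C, giving 6.65°C.
Environment:
  From 500 m to 1500 m (environment, lower layer): cools by 9.8 × 1 = 9.8°C, giving 17.2°C.
  From 1500 m to 3300 m (environment, upper layer): cools by 8.4 × 1.8 = 15.12°C, giving 2.08°C.
T_parcel − T_env = 6.65 − 2.08 = +4.57°C

+4.57°C (parcel warmer than environment)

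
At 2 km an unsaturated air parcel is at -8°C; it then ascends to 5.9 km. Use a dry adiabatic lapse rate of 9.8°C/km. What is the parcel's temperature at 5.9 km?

2000 → 5900 m (dry adiabatic, 9.8°C/km): ΔT = -9.8 × 3.9 = -38.22°C → T = -46.22°C

-46.22°C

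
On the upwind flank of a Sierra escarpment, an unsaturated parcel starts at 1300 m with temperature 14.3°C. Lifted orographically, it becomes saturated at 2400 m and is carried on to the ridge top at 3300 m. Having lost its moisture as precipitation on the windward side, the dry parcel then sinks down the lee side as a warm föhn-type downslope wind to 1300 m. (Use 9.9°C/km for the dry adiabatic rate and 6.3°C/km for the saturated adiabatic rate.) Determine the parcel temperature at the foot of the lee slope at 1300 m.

1300–2400 m, dry: Δz = 1.1 km ⇒ ΔT = -10.89°C; T = 3.41°C
2400–3300 m, saturated: Δz = 0.9 km ⇒ ΔT = -5.67°C; T = -2.26°C
3300–1300 m, dry descent: Δz = 2 km ⇒ ΔT = +19.8°C; T = 17.54°C

17.54°C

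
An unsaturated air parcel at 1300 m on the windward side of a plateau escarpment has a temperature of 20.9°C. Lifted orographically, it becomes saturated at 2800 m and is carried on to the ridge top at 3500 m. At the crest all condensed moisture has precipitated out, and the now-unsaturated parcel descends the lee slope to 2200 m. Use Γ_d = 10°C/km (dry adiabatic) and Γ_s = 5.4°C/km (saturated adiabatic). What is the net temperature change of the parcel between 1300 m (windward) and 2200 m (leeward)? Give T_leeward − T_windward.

From 1300 m to 2800 m (dry): cools by 10 × 1.5 = 15°C, giving 5.9°C.
From 2800 m to 3500 m (saturated): cools by 5.4 × 0.7 = 3.78°C, giving 2.12°C.
From 3500 m to 2200 m (dry descent): warms by 10 × 1.3 = 13°C, giving 15.12°C.
Net change vs windward start: 15.12 − 20.9 = -5.78°C

-5.78°C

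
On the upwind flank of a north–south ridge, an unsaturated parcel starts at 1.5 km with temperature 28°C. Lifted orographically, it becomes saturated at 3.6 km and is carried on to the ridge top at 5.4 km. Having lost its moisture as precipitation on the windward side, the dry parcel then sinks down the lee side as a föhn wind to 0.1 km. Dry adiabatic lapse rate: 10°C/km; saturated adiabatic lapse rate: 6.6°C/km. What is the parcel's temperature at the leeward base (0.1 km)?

Dry to 3600 m: -10 × 2.1 km = -21°C, so T = 7°C.
Saturated to 5400 m: -6.6 × 1.8 km = -11.88°C, so T = -4.88°C.
Dry descent to 100 m: +10 × 5.3 km = +53°C, so T = 48.12°C.

48.12°C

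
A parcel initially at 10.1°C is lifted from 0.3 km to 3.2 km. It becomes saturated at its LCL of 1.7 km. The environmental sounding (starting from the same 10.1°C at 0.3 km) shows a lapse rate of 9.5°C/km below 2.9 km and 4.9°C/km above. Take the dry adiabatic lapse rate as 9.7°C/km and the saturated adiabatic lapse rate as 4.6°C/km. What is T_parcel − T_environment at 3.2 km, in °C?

+5.69°C (parcel warmer than environment)

Parcel:
  Dry to 1700 m: -9.7 × 1.4 km = -13.58°C, so T = -3.48°C.
  Saturated to 3200 m: -4.6 × 1.5 km = -6.9°C, so T = -10.38°C.
Environment:
  Environment, lower layer to 2900 m: -9.5 × 2.6 km = -24.7°C, so T = -14.6°C.
  Environment, upper layer to 3200 m: -4.9 × 0.3 km = -1.47°C, so T = -16.07°C.
T_parcel − T_env = -10.38 − (-16.07) = +5.69°C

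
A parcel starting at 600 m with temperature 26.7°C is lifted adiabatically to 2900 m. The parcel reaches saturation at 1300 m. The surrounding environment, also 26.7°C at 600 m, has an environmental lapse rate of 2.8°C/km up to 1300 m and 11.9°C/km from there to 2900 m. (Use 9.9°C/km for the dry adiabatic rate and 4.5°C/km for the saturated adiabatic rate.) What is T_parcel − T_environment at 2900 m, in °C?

+6.87°C (parcel warmer than environment)

Parcel:
  Dry to 1300 m: -9.9 × 0.7 km = -6.93°C, so T = 19.77°C.
  Saturated to 2900 m: -4.5 × 1.6 km = -7.2°C, so T = 12.57°C.
Environment:
  Environment, lower layer to 1300 m: -2.8 × 0.7 km = -1.96°C, so T = 24.74°C.
  Environment, upper layer to 2900 m: -11.9 × 1.6 km = -19.04°C, so T = 5.7°C.
T_parcel − T_env = 12.57 − 5.7 = +6.87°C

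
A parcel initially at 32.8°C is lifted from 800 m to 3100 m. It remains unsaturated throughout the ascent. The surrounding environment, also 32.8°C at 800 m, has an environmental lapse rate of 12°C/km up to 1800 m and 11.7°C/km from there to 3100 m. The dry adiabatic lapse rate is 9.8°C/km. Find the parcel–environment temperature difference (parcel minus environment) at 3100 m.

+4.67°C (parcel warmer than environment)

Parcel:
  Dry to 3100 m: -9.8 × 2.3 km = -22.54°C, so T = 10.26°C.
Environment:
  Environment, lower layer to 1800 m: -12 × 1 km = -12°C, so T = 20.8°C.
  Environment, upper layer to 3100 m: -11.7 × 1.3 km = -15.21°C, so T = 5.59°C.
T_parcel − T_env = 10.26 − 5.59 = +4.67°C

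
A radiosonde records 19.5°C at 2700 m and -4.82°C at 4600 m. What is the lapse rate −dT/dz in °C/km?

Γ = −ΔT/Δz = (19.5 − (-4.82)) / (4600 − 2700) m
  = 24.32°C / 1.9 km = 12.8°C/km

12.8°C/km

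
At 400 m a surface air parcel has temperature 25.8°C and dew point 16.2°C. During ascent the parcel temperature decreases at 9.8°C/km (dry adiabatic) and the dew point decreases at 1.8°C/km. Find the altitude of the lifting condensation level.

T and T_d converge at 9.8 − 1.8 = 8°C per km
Height above start = (25.8 − 16.2) / 8 = 1.2 km
LCL altitude = 400 m + 1200 m = 1600 m

1600 m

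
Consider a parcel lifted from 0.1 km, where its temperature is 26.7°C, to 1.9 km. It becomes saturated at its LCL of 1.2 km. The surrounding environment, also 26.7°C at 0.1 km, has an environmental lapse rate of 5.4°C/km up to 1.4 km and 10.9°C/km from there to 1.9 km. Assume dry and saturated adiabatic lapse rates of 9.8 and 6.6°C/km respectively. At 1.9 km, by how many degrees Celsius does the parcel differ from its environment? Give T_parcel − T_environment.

Parcel:
  From 100 m to 1200 m (dry): cools by 9.8 × 1.1 = 10.78°C, giving 15.92°C.
  From 1200 m to 1900 m (saturated): cools by 6.6 × 0.7 = 4.62°C, giving 11.3°C.
Environment:
  From 100 m to 1400 m (environment, lower layer): cools by 5.4 × 1.3 = 7.02°C, giving 19.68°C.
  From 1400 m to 1900 m (environment, upper layer): cools by 10.9 × 0.5 = 5.45°C, giving 14.23°C.
T_parcel − T_env = 11.3 − 14.23 = -2.93°C

-2.93°C (parcel cooler than environment)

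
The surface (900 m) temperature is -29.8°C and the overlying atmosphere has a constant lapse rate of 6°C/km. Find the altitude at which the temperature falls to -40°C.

Height above start = (-29.8 − (-40)) / 6 = 1.7 km
Altitude = 900 m + 1700 m = 2600 m

2600 m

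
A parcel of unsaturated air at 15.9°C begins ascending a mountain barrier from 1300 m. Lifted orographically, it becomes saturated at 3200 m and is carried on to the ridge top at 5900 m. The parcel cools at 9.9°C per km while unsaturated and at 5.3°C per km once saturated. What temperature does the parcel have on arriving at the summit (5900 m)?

1300 → 3200 m (dry, 9.9°C/km): ΔT = -9.9 × 1.9 = -18.81°C → T = -2.91°C
3200 → 5900 m (saturated, 5.3°C/km): ΔT = -5.3 × 2.7 = -14.31°C → T = -17.22°C

-17.22°C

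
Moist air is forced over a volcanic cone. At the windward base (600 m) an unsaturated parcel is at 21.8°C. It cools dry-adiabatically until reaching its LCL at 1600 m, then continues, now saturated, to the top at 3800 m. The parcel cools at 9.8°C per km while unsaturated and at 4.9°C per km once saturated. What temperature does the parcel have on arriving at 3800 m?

1.22°C

600–1600 m, dry: Δz = 1 km ⇒ ΔT = -9.8°C; T = 12°C
1600–3800 m, saturated: Δz = 2.2 km ⇒ ΔT = -10.78°C; T = 1.22°C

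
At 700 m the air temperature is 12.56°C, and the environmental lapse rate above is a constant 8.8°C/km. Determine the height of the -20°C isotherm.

Height above start = (12.56 − (-20)) / 8.8 = 3.7 km
Altitude = 700 m + 3700 m = 4400 m

4400 m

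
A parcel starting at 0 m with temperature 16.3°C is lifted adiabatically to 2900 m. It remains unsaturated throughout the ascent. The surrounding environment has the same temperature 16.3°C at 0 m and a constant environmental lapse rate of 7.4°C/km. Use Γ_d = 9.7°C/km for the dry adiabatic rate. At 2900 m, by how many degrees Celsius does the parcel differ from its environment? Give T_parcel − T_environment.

Parcel:
  From 0 m to 2900 m (dry): cools by 9.7 × 2.9 = 28.13°C, giving -11.83°C.
Environment:
  From 0 m to 2900 m (environment): cools by 7.4 × 2.9 = 21.46°C, giving -5.16°C.
T_parcel − T_env = -11.83 − (-5.16) = -6.67°C

-6.67°C (parcel cooler than environment)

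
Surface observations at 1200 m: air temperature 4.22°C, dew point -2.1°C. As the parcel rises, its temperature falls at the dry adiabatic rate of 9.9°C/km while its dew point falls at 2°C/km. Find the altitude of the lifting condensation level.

2000 m

T and T_d converge at 9.9 − 2 = 7.9°C per km
Height above start = (4.22 − (-2.1)) / 7.9 = 0.8 km
LCL altitude = 1200 m + 800 m = 2000 m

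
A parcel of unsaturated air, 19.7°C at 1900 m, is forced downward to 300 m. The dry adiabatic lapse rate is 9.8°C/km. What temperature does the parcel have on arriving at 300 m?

35.38°C

1900–300 m, dry adiabatic: Δz = 1.6 km ⇒ ΔT = +15.68°C; T = 35.38°C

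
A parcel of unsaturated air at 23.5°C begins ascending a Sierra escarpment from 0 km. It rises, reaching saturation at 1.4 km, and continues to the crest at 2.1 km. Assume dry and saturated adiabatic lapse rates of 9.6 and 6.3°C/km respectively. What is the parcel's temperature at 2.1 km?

0 → 1400 m (dry, 9.6°C/km): ΔT = -9.6 × 1.4 = -13.44°C → T = 10.06°C
1400 → 2100 m (saturated, 6.3°C/km): ΔT = -6.3 × 0.7 = -4.41°C → T = 5.65°C

5.65°C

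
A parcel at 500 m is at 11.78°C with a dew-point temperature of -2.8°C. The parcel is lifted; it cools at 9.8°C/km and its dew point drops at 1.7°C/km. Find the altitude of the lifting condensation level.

2300 m

T and T_d converge at 9.8 − 1.7 = 8.1°C per km
Height above start = (11.78 − (-2.8)) / 8.1 = 1.8 km
LCL altitude = 500 m + 1800 m = 2300 m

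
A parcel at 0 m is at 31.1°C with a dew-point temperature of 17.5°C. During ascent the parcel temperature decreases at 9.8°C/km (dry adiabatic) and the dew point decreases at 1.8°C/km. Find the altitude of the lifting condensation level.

1700 m

T and T_d converge at 9.8 − 1.8 = 8°C per km
Height above start = (31.1 − 17.5) / 8 = 1.7 km
LCL altitude = 0 m + 1700 m = 1700 m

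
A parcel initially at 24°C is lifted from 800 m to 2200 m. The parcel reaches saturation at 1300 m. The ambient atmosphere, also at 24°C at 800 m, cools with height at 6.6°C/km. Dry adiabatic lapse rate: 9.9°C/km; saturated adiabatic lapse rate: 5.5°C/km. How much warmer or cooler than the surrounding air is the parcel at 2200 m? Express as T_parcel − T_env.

-0.66°C (parcel cooler than environment)

Parcel:
  Dry to 1300 m: -9.9 × 0.5 km = -4.95°C, so T = 19.05°C.
  Saturated to 2200 m: -5.5 × 0.9 km = -4.95°C, so T = 14.1°C.
Environment:
  Environment to 2200 m: -6.6 × 1.4 km = -9.24°C, so T = 14.76°C.
T_parcel − T_env = 14.1 − 14.76 = -0.66°C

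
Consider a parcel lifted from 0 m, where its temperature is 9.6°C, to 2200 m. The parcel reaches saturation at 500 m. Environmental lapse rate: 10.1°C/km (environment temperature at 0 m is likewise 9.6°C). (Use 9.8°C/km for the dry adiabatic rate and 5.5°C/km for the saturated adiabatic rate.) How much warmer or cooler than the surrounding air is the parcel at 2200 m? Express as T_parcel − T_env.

Parcel:
  0–500 m, dry: Δz = 0.5 km ⇒ ΔT = -4.9°C; T = 4.7°C
  500–2200 m, saturated: Δz = 1.7 km ⇒ ΔT = -9.35°C; T = -4.65°C
Environment:
  0–2200 m, environment: Δz = 2.2 km ⇒ ΔT = -22.22°C; T = -12.62°C
T_parcel − T_env = -4.65 − (-12.62) = +7.97°C

+7.97°C (parcel warmer than environment)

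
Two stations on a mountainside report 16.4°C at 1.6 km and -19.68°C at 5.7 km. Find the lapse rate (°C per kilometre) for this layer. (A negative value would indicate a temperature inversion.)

Γ = −ΔT/Δz = (16.4 − (-19.68)) / (5700 − 1600) m
  = 36.08°C / 4.1 km = 8.8°C/km

8.8°C/km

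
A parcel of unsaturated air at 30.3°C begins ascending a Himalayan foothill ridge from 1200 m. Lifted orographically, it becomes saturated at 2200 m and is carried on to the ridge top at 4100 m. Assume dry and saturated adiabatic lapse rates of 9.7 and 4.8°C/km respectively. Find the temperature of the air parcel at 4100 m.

1200–2200 m, dry: Δz = 1 km ⇒ ΔT = -9.7°C; T = 20.6°C
2200–4100 m, saturated: Δz = 1.9 km ⇒ ΔT = -9.12°C; T = 11.48°C

11.48°C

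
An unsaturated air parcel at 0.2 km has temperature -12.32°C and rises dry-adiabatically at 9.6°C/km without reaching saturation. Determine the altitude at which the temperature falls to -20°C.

1 km

Height above start = (-12.32 − (-20)) / 9.6 = 0.8 km
Altitude = 200 m + 800 m = 1000 m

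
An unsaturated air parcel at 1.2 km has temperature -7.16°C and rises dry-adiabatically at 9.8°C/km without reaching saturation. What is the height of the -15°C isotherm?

2 km

Height above start = (-7.16 − (-15)) / 9.8 = 0.8 km
Altitude = 1200 m + 800 m = 2000 m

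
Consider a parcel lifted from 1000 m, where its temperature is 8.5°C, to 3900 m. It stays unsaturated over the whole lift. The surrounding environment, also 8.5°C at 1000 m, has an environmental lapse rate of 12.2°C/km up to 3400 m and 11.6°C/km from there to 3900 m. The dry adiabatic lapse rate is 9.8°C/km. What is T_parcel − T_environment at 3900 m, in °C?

+6.66°C (parcel warmer than environment)

Parcel:
  1000 → 3900 m (dry, 9.8°C/km): ΔT = -9.8 × 2.9 = -28.42°C → T = -19.92°C
Environment:
  1000 → 3400 m (environment, lower layer, 12.2°C/km): ΔT = -12.2 × 2.4 = -29.28°C → T = -20.78°C
  3400 → 3900 m (environment, upper layer, 11.6°C/km): ΔT = -11.6 × 0.5 = -5.8°C → T = -26.58°C
T_parcel − T_env = -19.92 − (-26.58) = +6.66°C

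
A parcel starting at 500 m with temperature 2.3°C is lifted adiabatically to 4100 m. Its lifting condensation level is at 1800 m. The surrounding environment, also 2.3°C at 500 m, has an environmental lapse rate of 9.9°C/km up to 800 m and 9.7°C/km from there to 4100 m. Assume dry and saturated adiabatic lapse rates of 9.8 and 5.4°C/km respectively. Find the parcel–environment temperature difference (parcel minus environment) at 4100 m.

+9.82°C (parcel warmer than environment)

Parcel:
  From 500 m to 1800 m (dry): cools by 9.8 × 1.3 = 12.74°C, giving -10.44°C.
  From 1800 m to 4100 m (saturated): cools by 5.4 × 2.3 = 12.42°C, giving -22.86°C.
Environment:
  From 500 m to 800 m (environment, lower layer): cools by 9.9 × 0.3 = 2.97°C, giving -0.67°C.
  From 800 m to 4100 m (environment, upper layer): cools by 9.7 × 3.3 = 32.01°C, giving -32.68°C.
T_parcel − T_env = -22.86 − (-32.68) = +9.82°C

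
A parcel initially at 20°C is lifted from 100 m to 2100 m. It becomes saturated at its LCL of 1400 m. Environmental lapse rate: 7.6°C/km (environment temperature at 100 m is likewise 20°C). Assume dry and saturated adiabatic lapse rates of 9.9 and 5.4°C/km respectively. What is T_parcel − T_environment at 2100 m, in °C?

-1.45°C (parcel cooler than environment)

Parcel:
  100–1400 m, dry: Δz = 1.3 km ⇒ ΔT = -12.87°C; T = 7.13°C
  1400–2100 m, saturated: Δz = 0.7 km ⇒ ΔT = -3.78°C; T = 3.35°C
Environment:
  100–2100 m, environment: Δz = 2 km ⇒ ΔT = -15.2°C; T = 4.8°C
T_parcel − T_env = 3.35 − 4.8 = -1.45°C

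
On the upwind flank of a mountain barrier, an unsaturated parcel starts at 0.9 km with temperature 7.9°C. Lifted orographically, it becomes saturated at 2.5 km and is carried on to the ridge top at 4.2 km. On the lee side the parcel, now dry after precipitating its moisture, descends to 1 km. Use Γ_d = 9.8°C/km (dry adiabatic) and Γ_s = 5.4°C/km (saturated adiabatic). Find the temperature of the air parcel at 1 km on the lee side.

14.4°C

900–2500 m, dry: Δz = 1.6 km ⇒ ΔT = -15.68°C; T = -7.78°C
2500–4200 m, saturated: Δz = 1.7 km ⇒ ΔT = -9.18°C; T = -16.96°C
4200–1000 m, dry descent: Δz = 3.2 km ⇒ ΔT = +31.36°C; T = 14.4°C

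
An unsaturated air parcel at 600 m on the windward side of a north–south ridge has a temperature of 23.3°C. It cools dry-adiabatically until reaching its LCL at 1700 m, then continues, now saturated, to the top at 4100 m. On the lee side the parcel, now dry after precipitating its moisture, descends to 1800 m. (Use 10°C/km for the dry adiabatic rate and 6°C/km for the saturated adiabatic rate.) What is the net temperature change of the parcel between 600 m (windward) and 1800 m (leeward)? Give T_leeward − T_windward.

-2.4°C

600–1700 m, dry: Δz = 1.1 km ⇒ ΔT = -11°C; T = 12.3°C
1700–4100 m, saturated: Δz = 2.4 km ⇒ ΔT = -14.4°C; T = -2.1°C
4100–1800 m, dry descent: Δz = 2.3 km ⇒ ΔT = +23°C; T = 20.9°C
Net change vs windward start: 20.9 − 23.3 = -2.4°C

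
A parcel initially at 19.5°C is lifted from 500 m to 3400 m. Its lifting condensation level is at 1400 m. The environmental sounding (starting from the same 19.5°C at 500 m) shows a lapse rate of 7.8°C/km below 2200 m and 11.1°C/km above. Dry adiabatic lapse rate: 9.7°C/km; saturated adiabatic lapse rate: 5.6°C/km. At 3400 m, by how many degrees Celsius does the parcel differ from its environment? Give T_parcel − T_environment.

+6.65°C (parcel warmer than environment)

Parcel:
  From 500 m to 1400 m (dry): cools by 9.7 × 0.9 = 8.73°C, giving 10.77°C.
  From 1400 m to 3400 m (saturated): cools by 5.6 × 2 = 11.2°C, giving -0.43°C.
Environment:
  From 500 m to 2200 m (environment, lower layer): cools by 7.8 × 1.7 = 13.26°C, giving 6.24°C.
  From 2200 m to 3400 m (environment, upper layer): cools by 11.1 × 1.2 = 13.32°C, giving -7.08°C.
T_parcel − T_env = -0.43 − (-7.08) = +6.65°C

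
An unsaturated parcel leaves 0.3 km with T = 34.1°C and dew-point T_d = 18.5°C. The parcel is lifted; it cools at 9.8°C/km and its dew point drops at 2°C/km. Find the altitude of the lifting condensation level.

T and T_d converge at 9.8 − 2 = 7.8°C per km
Height above start = (34.1 − 18.5) / 7.8 = 2 km
LCL altitude = 300 m + 2000 m = 2300 m

2.3 km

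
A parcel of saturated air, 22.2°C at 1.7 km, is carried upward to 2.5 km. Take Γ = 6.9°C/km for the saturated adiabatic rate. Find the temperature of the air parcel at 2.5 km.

16.68°C

1700 → 2500 m (saturated adiabatic, 6.9°C/km): ΔT = -6.9 × 0.8 = -5.52°C → T = 16.68°C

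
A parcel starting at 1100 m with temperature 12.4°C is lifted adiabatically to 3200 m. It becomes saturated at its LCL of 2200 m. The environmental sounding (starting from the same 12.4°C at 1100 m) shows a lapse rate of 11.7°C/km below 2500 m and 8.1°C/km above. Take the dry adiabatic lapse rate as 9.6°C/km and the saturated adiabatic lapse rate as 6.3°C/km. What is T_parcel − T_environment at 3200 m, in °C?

Parcel:
  1100–2200 m, dry: Δz = 1.1 km ⇒ ΔT = -10.56°C; T = 1.84°C
  2200–3200 m, saturated: Δz = 1 km ⇒ ΔT = -6.3°C; T = -4.46°C
Environment:
  1100–2500 m, environment, lower layer: Δz = 1.4 km ⇒ ΔT = -16.38°C; T = -3.98°C
  2500–3200 m, environment, upper layer: Δz = 0.7 km ⇒ ΔT = -5.67°C; T = -9.65°C
T_parcel − T_env = -4.46 − (-9.65) = +5.19°C

+5.19°C (parcel warmer than environment)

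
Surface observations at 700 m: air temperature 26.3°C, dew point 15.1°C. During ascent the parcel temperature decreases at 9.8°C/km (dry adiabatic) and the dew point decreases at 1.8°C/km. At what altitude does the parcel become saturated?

T and T_d converge at 9.8 − 1.8 = 8°C per km
Height above start = (26.3 − 15.1) / 8 = 1.4 km
LCL altitude = 700 m + 1400 m = 2100 m

2100 m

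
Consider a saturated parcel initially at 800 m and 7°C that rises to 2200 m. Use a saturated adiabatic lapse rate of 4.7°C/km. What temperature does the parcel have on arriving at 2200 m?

0.42°C

800 → 2200 m (saturated adiabatic, 4.7°C/km): ΔT = -4.7 × 1.4 = -6.58°C → T = 0.42°C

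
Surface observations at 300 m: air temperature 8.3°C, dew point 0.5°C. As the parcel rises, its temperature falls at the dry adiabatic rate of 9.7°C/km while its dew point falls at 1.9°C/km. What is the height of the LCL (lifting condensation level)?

T and T_d converge at 9.7 − 1.9 = 7.8°C per km
Height above start = (8.3 − 0.5) / 7.8 = 1 km
LCL altitude = 300 m + 1000 m = 1300 m

1300 m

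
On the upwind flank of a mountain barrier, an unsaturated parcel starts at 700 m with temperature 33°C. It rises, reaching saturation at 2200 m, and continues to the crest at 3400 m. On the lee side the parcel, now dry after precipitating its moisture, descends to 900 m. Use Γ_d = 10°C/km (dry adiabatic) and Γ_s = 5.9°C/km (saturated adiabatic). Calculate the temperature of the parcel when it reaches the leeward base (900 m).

700–2200 m, dry: Δz = 1.5 km ⇒ ΔT = -15°C; T = 18°C
2200–3400 m, saturated: Δz = 1.2 km ⇒ ΔT = -7.08°C; T = 10.92°C
3400–900 m, dry descent: Δz = 2.5 km ⇒ ΔT = +25°C; T = 35.92°C

35.92°C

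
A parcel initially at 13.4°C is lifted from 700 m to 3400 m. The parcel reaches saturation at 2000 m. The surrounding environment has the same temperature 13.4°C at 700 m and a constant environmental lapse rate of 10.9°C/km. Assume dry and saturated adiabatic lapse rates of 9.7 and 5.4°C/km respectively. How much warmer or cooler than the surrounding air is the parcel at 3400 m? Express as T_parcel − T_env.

+9.26°C (parcel warmer than environment)

Parcel:
  700 → 2000 m (dry, 9.7°C/km): ΔT = -9.7 × 1.3 = -12.61°C → T = 0.79°C
  2000 → 3400 m (saturated, 5.4°C/km): ΔT = -5.4 × 1.4 = -7.56°C → T = -6.77°C
Environment:
  700 → 3400 m (environment, 10.9°C/km): ΔT = -10.9 × 2.7 = -29.43°C → T = -16.03°C
T_parcel − T_env = -6.77 − (-16.03) = +9.26°C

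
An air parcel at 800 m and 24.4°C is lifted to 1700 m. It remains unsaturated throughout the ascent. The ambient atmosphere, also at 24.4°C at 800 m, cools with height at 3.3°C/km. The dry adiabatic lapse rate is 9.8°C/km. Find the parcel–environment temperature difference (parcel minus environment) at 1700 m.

-5.85°C (parcel cooler than environment)

Parcel:
  800–1700 m, dry: Δz = 0.9 km ⇒ ΔT = -8.82°C; T = 15.58°C
Environment:
  800–1700 m, environment: Δz = 0.9 km ⇒ ΔT = -2.97°C; T = 21.43°C
T_parcel − T_env = 15.58 − 21.43 = -5.85°C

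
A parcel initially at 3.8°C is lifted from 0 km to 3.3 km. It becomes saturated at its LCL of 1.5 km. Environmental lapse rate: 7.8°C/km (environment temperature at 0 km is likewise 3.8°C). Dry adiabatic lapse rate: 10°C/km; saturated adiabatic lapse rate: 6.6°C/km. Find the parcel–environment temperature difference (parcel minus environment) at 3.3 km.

Parcel:
  0–1500 m, dry: Δz = 1.5 km ⇒ ΔT = -15°C; T = -11.2°C
  1500–3300 m, saturated: Δz = 1.8 km ⇒ ΔT = -11.88°C; T = -23.08°C
Environment:
  0–3300 m, environment: Δz = 3.3 km ⇒ ΔT = -25.74°C; T = -21.94°C
T_parcel − T_env = -23.08 − (-21.94) = -1.14°C

-1.14°C (parcel cooler than environment)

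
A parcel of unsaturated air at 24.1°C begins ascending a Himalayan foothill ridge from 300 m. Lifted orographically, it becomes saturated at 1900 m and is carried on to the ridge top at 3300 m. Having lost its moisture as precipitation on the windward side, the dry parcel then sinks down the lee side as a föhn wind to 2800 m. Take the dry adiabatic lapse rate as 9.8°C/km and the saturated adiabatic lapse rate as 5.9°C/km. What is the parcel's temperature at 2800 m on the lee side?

300 → 1900 m (dry, 9.8°C/km): ΔT = -9.8 × 1.6 = -15.68°C → T = 8.42°C
1900 → 3300 m (saturated, 5.9°C/km): ΔT = -5.9 × 1.4 = -8.26°C → T = 0.16°C
3300 → 2800 m (dry descent, 9.8°C/km): ΔT = +9.8 × 0.5 = +4.9°C → T = 5.06°C

5.06°C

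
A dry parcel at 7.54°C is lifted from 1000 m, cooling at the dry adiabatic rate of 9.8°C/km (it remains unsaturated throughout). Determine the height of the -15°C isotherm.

Height above start = (7.54 − (-15)) / 9.8 = 2.3 km
Altitude = 1000 m + 2300 m = 3300 m

3300 m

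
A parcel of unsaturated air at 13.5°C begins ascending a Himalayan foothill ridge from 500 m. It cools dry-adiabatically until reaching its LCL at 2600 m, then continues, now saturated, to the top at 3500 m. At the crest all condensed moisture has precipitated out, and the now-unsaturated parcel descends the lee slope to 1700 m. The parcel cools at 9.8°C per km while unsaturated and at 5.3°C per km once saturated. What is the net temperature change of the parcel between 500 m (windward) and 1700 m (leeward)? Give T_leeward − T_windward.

-7.71°C

From 500 m to 2600 m (dry): cools by 9.8 × 2.1 = 20.58°C, giving -7.08°C.
From 2600 m to 3500 m (saturated): cools by 5.3 × 0.9 = 4.77°C, giving -11.85°C.
From 3500 m to 1700 m (dry descent): warms by 9.8 × 1.8 = 17.64°C, giving 5.79°C.
Net change vs windward start: 5.79 − 13.5 = -7.71°C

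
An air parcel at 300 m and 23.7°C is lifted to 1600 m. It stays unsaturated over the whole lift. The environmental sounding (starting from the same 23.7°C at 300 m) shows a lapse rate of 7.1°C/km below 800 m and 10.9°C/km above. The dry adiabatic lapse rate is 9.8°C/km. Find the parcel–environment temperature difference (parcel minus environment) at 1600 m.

Parcel:
  300 → 1600 m (dry, 9.8°C/km): ΔT = -9.8 × 1.3 = -12.74°C → T = 10.96°C
Environment:
  300 → 800 m (environment, lower layer, 7.1°C/km): ΔT = -7.1 × 0.5 = -3.55°C → T = 20.15°C
  800 → 1600 m (environment, upper layer, 10.9°C/km): ΔT = -10.9 × 0.8 = -8.72°C → T = 11.43°C
T_parcel − T_env = 10.96 − 11.43 = -0.47°C

-0.47°C (parcel cooler than environment)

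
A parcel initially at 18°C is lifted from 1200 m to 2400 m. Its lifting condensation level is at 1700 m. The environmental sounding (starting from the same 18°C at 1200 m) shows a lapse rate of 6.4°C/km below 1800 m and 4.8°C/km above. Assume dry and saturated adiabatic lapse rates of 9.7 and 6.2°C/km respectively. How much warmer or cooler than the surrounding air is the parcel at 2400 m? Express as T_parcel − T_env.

Parcel:
  1200 → 1700 m (dry, 9.7°C/km): ΔT = -9.7 × 0.5 = -4.85°C → T = 13.15°C
  1700 → 2400 m (saturated, 6.2°C/km): ΔT = -6.2 × 0.7 = -4.34°C → T = 8.81°C
Environment:
  1200 → 1800 m (environment, lower layer, 6.4°C/km): ΔT = -6.4 × 0.6 = -3.84°C → T = 14.16°C
  1800 → 2400 m (environment, upper layer, 4.8°C/km): ΔT = -4.8 × 0.6 = -2.88°C → T = 11.28°C
T_parcel − T_env = 8.81 − 11.28 = -2.47°C

-2.47°C (parcel cooler than environment)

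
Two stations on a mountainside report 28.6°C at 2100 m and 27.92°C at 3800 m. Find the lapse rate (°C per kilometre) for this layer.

0.4°C/km

Γ = −ΔT/Δz = (28.6 − 27.92) / (3800 − 2100) m
  = 0.68°C / 1.7 km = 0.4°C/km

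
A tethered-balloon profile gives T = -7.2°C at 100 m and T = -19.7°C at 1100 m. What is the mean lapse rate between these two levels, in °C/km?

Γ = −ΔT/Δz = (-7.2 − (-19.7)) / (1100 − 100) m
  = 12.5°C / 1 km = 12.5°C/km

12.5°C/km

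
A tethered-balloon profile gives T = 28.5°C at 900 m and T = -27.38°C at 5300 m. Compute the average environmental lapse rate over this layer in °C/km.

12.7°C/km

Γ = −ΔT/Δz = (28.5 − (-27.38)) / (5300 − 900) m
  = 55.88°C / 4.4 km = 12.7°C/km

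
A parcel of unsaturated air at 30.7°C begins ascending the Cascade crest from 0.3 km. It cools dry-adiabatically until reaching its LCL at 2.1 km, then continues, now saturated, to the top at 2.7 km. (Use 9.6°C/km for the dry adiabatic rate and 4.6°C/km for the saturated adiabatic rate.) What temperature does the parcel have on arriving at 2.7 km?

10.66°C

Dry to 2100 m: -9.6 × 1.8 km = -17.28°C, so T = 13.42°C.
Saturated to 2700 m: -4.6 × 0.6 km = -2.76°C, so T = 10.66°C.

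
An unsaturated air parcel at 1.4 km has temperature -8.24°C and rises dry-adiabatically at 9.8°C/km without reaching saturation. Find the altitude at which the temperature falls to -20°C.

Height above start = (-8.24 − (-20)) / 9.8 = 1.2 km
Altitude = 1400 m + 1200 m = 2600 m

2.6 km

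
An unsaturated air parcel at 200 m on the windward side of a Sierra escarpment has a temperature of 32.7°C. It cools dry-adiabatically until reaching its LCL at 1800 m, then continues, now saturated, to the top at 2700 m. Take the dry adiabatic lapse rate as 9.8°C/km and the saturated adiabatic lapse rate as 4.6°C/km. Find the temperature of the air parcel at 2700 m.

200 → 1800 m (dry, 9.8°C/km): ΔT = -9.8 × 1.6 = -15.68°C → T = 17.02°C
1800 → 2700 m (saturated, 4.6°C/km): ΔT = -4.6 × 0.9 = -4.14°C → T = 12.88°C

12.88°C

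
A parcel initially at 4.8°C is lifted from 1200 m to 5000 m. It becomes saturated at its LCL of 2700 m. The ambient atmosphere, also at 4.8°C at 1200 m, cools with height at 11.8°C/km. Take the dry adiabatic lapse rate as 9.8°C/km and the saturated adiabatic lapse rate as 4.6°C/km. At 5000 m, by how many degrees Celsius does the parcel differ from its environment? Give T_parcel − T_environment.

+19.56°C (parcel warmer than environment)

Parcel:
  Dry to 2700 m: -9.8 × 1.5 km = -14.7°C, so T = -9.9°C.
  Saturated to 5000 m: -4.6 × 2.3 km = -10.58°C, so T = -20.48°C.
Environment:
  Environment to 5000 m: -11.8 × 3.8 km = -44.84°C, so T = -40.04°C.
T_parcel − T_env = -20.48 − (-40.04) = +19.56°C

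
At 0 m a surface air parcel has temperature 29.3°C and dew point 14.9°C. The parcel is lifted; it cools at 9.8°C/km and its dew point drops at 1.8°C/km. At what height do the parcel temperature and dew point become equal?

T and T_d converge at 9.8 − 1.8 = 8°C per km
Height above start = (29.3 − 14.9) / 8 = 1.8 km
LCL altitude = 0 m + 1800 m = 1800 m

1800 m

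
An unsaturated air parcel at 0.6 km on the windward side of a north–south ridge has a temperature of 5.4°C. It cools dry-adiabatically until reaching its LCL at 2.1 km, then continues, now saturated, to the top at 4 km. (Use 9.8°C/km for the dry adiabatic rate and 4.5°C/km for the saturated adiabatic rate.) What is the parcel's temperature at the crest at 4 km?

-17.85°C

600–2100 m, dry: Δz = 1.5 km ⇒ ΔT = -14.7°C; T = -9.3°C
2100–4000 m, saturated: Δz = 1.9 km ⇒ ΔT = -8.55°C; T = -17.85°C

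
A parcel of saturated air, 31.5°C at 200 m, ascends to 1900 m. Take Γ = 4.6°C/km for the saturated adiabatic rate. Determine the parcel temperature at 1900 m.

23.68°C

From 200 m to 1900 m (saturated adiabatic): cools by 4.6 × 1.7 = 7.82°C, giving 23.68°C.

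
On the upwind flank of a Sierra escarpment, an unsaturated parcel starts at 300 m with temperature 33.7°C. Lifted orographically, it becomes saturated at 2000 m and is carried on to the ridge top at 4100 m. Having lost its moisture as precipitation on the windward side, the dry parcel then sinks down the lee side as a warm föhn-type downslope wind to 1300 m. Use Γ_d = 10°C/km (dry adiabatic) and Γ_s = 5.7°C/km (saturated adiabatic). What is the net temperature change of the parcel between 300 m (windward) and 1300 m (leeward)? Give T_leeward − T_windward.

-0.97°C

From 300 m to 2000 m (dry): cools by 10 × 1.7 = 17°C, giving 16.7°C.
From 2000 m to 4100 m (saturated): cools by 5.7 × 2.1 = 11.97°C, giving 4.73°C.
From 4100 m to 1300 m (dry descent): warms by 10 × 2.8 = 28°C, giving 32.73°C.
Net change vs windward start: 32.73 − 33.7 = -0.97°C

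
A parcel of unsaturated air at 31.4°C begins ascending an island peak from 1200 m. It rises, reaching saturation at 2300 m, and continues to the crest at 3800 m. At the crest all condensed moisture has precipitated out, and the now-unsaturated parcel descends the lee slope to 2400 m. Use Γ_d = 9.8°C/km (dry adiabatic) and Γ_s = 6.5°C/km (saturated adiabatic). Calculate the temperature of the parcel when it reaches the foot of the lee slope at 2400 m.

From 1200 m to 2300 m (dry): cools by 9.8 × 1.1 = 10.78°C, giving 20.62°C.
From 2300 m to 3800 m (saturated): cools by 6.5 × 1.5 = 9.75°C, giving 10.87°C.
From 3800 m to 2400 m (dry descent): warms by 9.8 × 1.4 = 13.72°C, giving 24.59°C.

24.59°C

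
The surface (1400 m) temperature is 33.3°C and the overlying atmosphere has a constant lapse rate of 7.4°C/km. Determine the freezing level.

5900 m

Height above start = (33.3 − 0) / 7.4 = 4.5 km
Altitude = 1400 m + 4500 m = 5900 m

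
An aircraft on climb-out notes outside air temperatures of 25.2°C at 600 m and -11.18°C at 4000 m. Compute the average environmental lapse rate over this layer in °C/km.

10.7°C/km

Γ = −ΔT/Δz = (25.2 − (-11.18)) / (4000 − 600) m
  = 36.38°C / 3.4 km = 10.7°C/km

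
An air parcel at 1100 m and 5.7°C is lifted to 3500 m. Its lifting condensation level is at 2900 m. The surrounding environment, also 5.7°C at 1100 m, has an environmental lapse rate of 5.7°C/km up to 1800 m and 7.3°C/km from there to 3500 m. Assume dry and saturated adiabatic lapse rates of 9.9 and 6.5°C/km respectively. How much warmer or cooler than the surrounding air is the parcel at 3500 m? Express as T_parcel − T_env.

Parcel:
  From 1100 m to 2900 m (dry): cools by 9.9 × 1.8 = 17.82°C, giving -12.12°C.
  From 2900 m to 3500 m (saturated): cools by 6.5 × 0.6 = 3.9°C, giving -16.02°C.
Environment:
  From 1100 m to 1800 m (environment, lower layer): cools by 5.7 × 0.7 = 3.99°C, giving 1.71°C.
  From 1800 m to 3500 m (environment, upper layer): cools by 7.3 × 1.7 = 12.41°C, giving -10.7°C.
T_parcel − T_env = -16.02 − (-10.7) = -5.32°C

-5.32°C (parcel cooler than environment)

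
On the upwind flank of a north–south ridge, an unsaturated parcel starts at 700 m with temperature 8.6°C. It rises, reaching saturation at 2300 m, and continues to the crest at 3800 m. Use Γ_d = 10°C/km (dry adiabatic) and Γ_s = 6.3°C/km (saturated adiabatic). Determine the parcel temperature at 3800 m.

700 → 2300 m (dry, 10°C/km): ΔT = -10 × 1.6 = -16°C → T = -7.4°C
2300 → 3800 m (saturated, 6.3°C/km): ΔT = -6.3 × 1.5 = -9.45°C → T = -16.85°C

-16.85°C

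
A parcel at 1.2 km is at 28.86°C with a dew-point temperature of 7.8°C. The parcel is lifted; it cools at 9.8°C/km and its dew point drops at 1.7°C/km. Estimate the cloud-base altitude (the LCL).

T and T_d converge at 9.8 − 1.7 = 8.1°C per km
Height above start = (28.86 − 7.8) / 8.1 = 2.6 km
LCL altitude = 1200 m + 2600 m = 3800 m

3.8 km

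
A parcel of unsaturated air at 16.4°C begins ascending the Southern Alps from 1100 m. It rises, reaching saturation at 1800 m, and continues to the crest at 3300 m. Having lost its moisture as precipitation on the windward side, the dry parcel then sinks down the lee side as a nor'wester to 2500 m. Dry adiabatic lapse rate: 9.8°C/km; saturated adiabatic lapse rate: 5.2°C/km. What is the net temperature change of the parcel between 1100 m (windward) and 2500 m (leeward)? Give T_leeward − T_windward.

-6.82°C

Dry to 1800 m: -9.8 × 0.7 km = -6.86°C, so T = 9.54°C.
Saturated to 3300 m: -5.2 × 1.5 km = -7.8°C, so T = 1.74°C.
Dry descent to 2500 m: +9.8 × 0.8 km = +7.84°C, so T = 9.58°C.
Net change vs windward start: 9.58 − 16.4 = -6.82°C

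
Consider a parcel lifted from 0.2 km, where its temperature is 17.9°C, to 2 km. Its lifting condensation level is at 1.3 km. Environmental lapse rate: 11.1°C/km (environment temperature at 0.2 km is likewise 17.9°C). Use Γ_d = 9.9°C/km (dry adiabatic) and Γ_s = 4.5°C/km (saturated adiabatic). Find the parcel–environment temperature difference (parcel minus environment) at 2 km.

+5.94°C (parcel warmer than environment)

Parcel:
  200 → 1300 m (dry, 9.9°C/km): ΔT = -9.9 × 1.1 = -10.89°C → T = 7.01°C
  1300 → 2000 m (saturated, 4.5°C/km): ΔT = -4.5 × 0.7 = -3.15°C → T = 3.86°C
Environment:
  200 → 2000 m (environment, 11.1°C/km): ΔT = -11.1 × 1.8 = -19.98°C → T = -2.08°C
T_parcel − T_env = 3.86 − (-2.08) = +5.94°C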